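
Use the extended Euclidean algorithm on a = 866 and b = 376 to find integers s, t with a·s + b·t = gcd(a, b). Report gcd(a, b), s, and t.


Euclidean algorithm on (866, 376) — divide until remainder is 0:
  866 = 2 · 376 + 114
  376 = 3 · 114 + 34
  114 = 3 · 34 + 12
  34 = 2 · 12 + 10
  12 = 1 · 10 + 2
  10 = 5 · 2 + 0
gcd(866, 376) = 2.
Track Bezout coefficients alongside the remainders: start with r₀ = 866 = a·1 + b·0 (s = 1, t = 0) and r₁ = 376 = a·0 + b·1 (s = 0, t = 1); each new remainder r_{k+1} = r_{k-1} − q_k·r_k inherits s_{k+1} = s_{k-1} − q_k·s_k, t_{k+1} = t_{k-1} − q_k·t_k, so r_k = a·s_k + b·t_k at every step:
  q = 2: r = 114, s = 1 − 2·0 = 1, t = 0 − 2·1 = -2  (check: 866·1 + 376·(-2) = 114)
  q = 3: r = 34, s = 0 − 3·1 = -3, t = 1 − 3·(-2) = 7  (check: 866·(-3) + 376·7 = 34)
  q = 3: r = 12, s = 1 − 3·(-3) = 10, t = -2 − 3·7 = -23  (check: 866·10 + 376·(-23) = 12)
  q = 2: r = 10, s = -3 − 2·10 = -23, t = 7 − 2·(-23) = 53  (check: 866·(-23) + 376·53 = 10)
  q = 1: r = 2, s = 10 − 1·(-23) = 33, t = -23 − 1·53 = -76  (check: 866·33 + 376·(-76) = 2)
The row with r = 2 (the gcd) gives the Bezout coefficients s = 33, t = -76.
Result: 866 · (33) + 376 · (-76) = 2.

gcd(866, 376) = 2; s = 33, t = -76 (check: 866·33 + 376·(-76) = 2).


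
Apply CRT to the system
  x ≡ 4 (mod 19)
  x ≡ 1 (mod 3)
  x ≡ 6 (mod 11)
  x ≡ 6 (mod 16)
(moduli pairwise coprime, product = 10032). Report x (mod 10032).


Product of moduli M = 19 · 3 · 11 · 16 = 10032.
Merge one congruence at a time:
  Start: x ≡ 4 (mod 19).
  Combine with x ≡ 1 (mod 3); new modulus lcm = 57.
    Write x = 4 + 19·t and substitute into x ≡ 1 (mod 3): 19·t ≡ 1 − 4 = -3 (mod 3).
    Reduce coefficients mod 3: 1·t ≡ 0 (mod 3).
    So t ≡ 0 (mod 3).
    Then x = 4 + 19·0 = 4, valid modulo lcm(19, 3) = 57: x ≡ 4 (mod 57).
  Combine with x ≡ 6 (mod 11); new modulus lcm = 627.
    Write x = 4 + 57·t and substitute into x ≡ 6 (mod 11): 57·t ≡ 6 − 4 = 2 (mod 11).
    Reduce coefficients mod 11: 2·t ≡ 2 (mod 11).
    The inverse of 2 mod 11 is 6 (since 2·6 = 12 = 1·11 + 1), so t ≡ 6·2 = 12 ≡ 1 (mod 11).
    Then x = 4 + 57·1 = 61, valid modulo lcm(57, 11) = 627: x ≡ 61 (mod 627).
  Combine with x ≡ 6 (mod 16); new modulus lcm = 10032.
    Write x = 61 + 627·t and substitute into x ≡ 6 (mod 16): 627·t ≡ 6 − 61 = -55 (mod 16).
    Reduce coefficients mod 16: 3·t ≡ 9 (mod 16).
    The inverse of 3 mod 16 is 11 (since 3·11 = 33 = 2·16 + 1), so t ≡ 11·9 = 99 ≡ 3 (mod 16).
    Then x = 61 + 627·3 = 1942, valid modulo lcm(627, 16) = 10032: x ≡ 1942 (mod 10032).
Verify against each original: 1942 mod 19 = 4, 1942 mod 3 = 1, 1942 mod 11 = 6, 1942 mod 16 = 6.

x ≡ 1942 (mod 10032).


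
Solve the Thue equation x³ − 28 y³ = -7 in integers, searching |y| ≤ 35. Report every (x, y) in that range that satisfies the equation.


The equation is x³ - 28y³ = -7. For fixed y, x³ = 28·y³ − 7, so a solution requires the RHS to be a perfect cube.
Strategy: iterate y from -35 to 35, compute RHS = 28·y³ − 7, and check whether it is a (positive or negative) perfect cube.
Check small values of y:
  y = 0: RHS = -7 is not a perfect cube.
  y = 1: RHS = 21 is not a perfect cube.
  y = -1: RHS = -35 is not a perfect cube.
  y = 2: RHS = 217 is not a perfect cube.
  y = -2: RHS = -231 is not a perfect cube.
  y = 3: RHS = 749 is not a perfect cube.
  y = -3: RHS = -763 is not a perfect cube.
Continuing the search up to |y| = 35 finds no solutions either.
No (x, y) in the scanned range satisfies the equation.

No integer solutions with |y| ≤ 35.


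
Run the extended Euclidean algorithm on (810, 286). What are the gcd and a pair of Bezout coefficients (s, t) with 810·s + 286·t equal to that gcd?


Euclidean algorithm on (810, 286) — divide until remainder is 0:
  810 = 2 · 286 + 238
  286 = 1 · 238 + 48
  238 = 4 · 48 + 46
  48 = 1 · 46 + 2
  46 = 23 · 2 + 0
gcd(810, 286) = 2.
Track Bezout coefficients alongside the remainders: start with r₀ = 810 = a·1 + b·0 (s = 1, t = 0) and r₁ = 286 = a·0 + b·1 (s = 0, t = 1); each new remainder r_{k+1} = r_{k-1} − q_k·r_k inherits s_{k+1} = s_{k-1} − q_k·s_k, t_{k+1} = t_{k-1} − q_k·t_k, so r_k = a·s_k + b·t_k at every step:
  q = 2: r = 238, s = 1 − 2·0 = 1, t = 0 − 2·1 = -2  (check: 810·1 + 286·(-2) = 238)
  q = 1: r = 48, s = 0 − 1·1 = -1, t = 1 − 1·(-2) = 3  (check: 810·(-1) + 286·3 = 48)
  q = 4: r = 46, s = 1 − 4·(-1) = 5, t = -2 − 4·3 = -14  (check: 810·5 + 286·(-14) = 46)
  q = 1: r = 2, s = -1 − 1·5 = -6, t = 3 − 1·(-14) = 17  (check: 810·(-6) + 286·17 = 2)
The row with r = 2 (the gcd) gives the Bezout coefficients s = -6, t = 17.
Result: 810 · (-6) + 286 · (17) = 2.

gcd(810, 286) = 2; s = -6, t = 17 (check: 810·(-6) + 286·17 = 2).


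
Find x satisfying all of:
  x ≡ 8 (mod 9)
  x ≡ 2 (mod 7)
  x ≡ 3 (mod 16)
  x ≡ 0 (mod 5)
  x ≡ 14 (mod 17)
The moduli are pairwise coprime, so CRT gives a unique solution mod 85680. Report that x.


Product of moduli M = 9 · 7 · 16 · 5 · 17 = 85680.
Merge one congruence at a time:
  Start: x ≡ 8 (mod 9).
  Combine with x ≡ 2 (mod 7); new modulus lcm = 63.
    Write x = 8 + 9·t and substitute into x ≡ 2 (mod 7): 9·t ≡ 2 − 8 = -6 (mod 7).
    Reduce coefficients mod 7: 2·t ≡ 1 (mod 7).
    The inverse of 2 mod 7 is 4 (since 2·4 = 8 = 1·7 + 1), so t ≡ 4·1 = 4 ≡ 4 (mod 7).
    Then x = 8 + 9·4 = 44, valid modulo lcm(9, 7) = 63: x ≡ 44 (mod 63).
  Combine with x ≡ 3 (mod 16); new modulus lcm = 1008.
    Write x = 44 + 63·t and substitute into x ≡ 3 (mod 16): 63·t ≡ 3 − 44 = -41 (mod 16).
    Reduce coefficients mod 16: 15·t ≡ 7 (mod 16).
    The inverse of 15 mod 16 is 15 (since 15·15 = 225 = 14·16 + 1), so t ≡ 15·7 = 105 ≡ 9 (mod 16).
    Then x = 44 + 63·9 = 611, valid modulo lcm(63, 16) = 1008: x ≡ 611 (mod 1008).
  Combine with x ≡ 0 (mod 5); new modulus lcm = 5040.
    Write x = 611 + 1008·t and substitute into x ≡ 0 (mod 5): 1008·t ≡ 0 − 611 = -611 (mod 5).
    Reduce coefficients mod 5: 3·t ≡ 4 (mod 5).
    The inverse of 3 mod 5 is 2 (since 3·2 = 6 = 1·5 + 1), so t ≡ 2·4 = 8 ≡ 3 (mod 5).
    Then x = 611 + 1008·3 = 3635, valid modulo lcm(1008, 5) = 5040: x ≡ 3635 (mod 5040).
  Combine with x ≡ 14 (mod 17); new modulus lcm = 85680.
    Write x = 3635 + 5040·t and substitute into x ≡ 14 (mod 17): 5040·t ≡ 14 − 3635 = -3621 (mod 17).
    Reduce coefficients mod 17: 8·t ≡ 0 (mod 17).
    The inverse of 8 mod 17 is 15 (since 8·15 = 120 = 7·17 + 1), so t ≡ 15·0 = 0 ≡ 0 (mod 17).
    Then x = 3635 + 5040·0 = 3635, valid modulo lcm(5040, 17) = 85680: x ≡ 3635 (mod 85680).
Verify against each original: 3635 mod 9 = 8, 3635 mod 7 = 2, 3635 mod 16 = 3, 3635 mod 5 = 0, 3635 mod 17 = 14.

x ≡ 3635 (mod 85680).


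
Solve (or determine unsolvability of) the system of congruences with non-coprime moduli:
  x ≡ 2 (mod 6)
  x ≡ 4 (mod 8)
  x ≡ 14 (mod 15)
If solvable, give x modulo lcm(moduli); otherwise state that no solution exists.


Moduli 6, 8, 15 are not pairwise coprime, so CRT works modulo lcm(m_i) when all pairwise compatibility conditions hold.
Pairwise compatibility: gcd(m_i, m_j) must divide a_i - a_j for every pair.
Merge one congruence at a time:
  Start: x ≡ 2 (mod 6).
  Combine with x ≡ 4 (mod 8): gcd(6, 8) = 2; 4 - 2 = 2, which IS divisible by 2, so compatible.
    Write x = 2 + 6·t and substitute into x ≡ 4 (mod 8): 6·t ≡ 4 − 2 = 2 (mod 8).
    Divide the congruence (and modulus) by g = 2: 3·t ≡ 1 (mod 4).
    The inverse of 3 mod 4 is 3 (since 3·3 = 9 = 2·4 + 1), so t ≡ 3·1 = 3 ≡ 3 (mod 4).
    Then x = 2 + 6·3 = 20, valid modulo lcm(6, 8) = 24: x ≡ 20 (mod 24).
  Combine with x ≡ 14 (mod 15): gcd(24, 15) = 3; 14 - 20 = -6, which IS divisible by 3, so compatible.
    Write x = 20 + 24·t and substitute into x ≡ 14 (mod 15): 24·t ≡ 14 − 20 = -6 (mod 15).
    Divide the congruence (and modulus) by g = 3: 8·t ≡ -2 (mod 5).
    Reduce coefficients mod 5: 3·t ≡ 3 (mod 5).
    The inverse of 3 mod 5 is 2 (since 3·2 = 6 = 1·5 + 1), so t ≡ 2·3 = 6 ≡ 1 (mod 5).
    Then x = 20 + 24·1 = 44, valid modulo lcm(24, 15) = 120: x ≡ 44 (mod 120).
Verify: 44 mod 6 = 2, 44 mod 8 = 4, 44 mod 15 = 14.

x ≡ 44 (mod 120).


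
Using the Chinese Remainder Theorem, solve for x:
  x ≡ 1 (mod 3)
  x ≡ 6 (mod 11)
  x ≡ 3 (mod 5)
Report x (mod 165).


Moduli 3, 11, 5 are pairwise coprime; by CRT there is a unique solution modulo M = 3 · 11 · 5 = 165.
Solve pairwise, accumulating the modulus:
  Start with x ≡ 1 (mod 3).
  Combine with x ≡ 6 (mod 11): since gcd(3, 11) = 1, we get a unique residue mod 33.
    Write x = 1 + 3·t and substitute into x ≡ 6 (mod 11): 3·t ≡ 6 − 1 = 5 (mod 11).
    The inverse of 3 mod 11 is 4 (since 3·4 = 12 = 1·11 + 1), so t ≡ 4·5 = 20 ≡ 9 (mod 11).
    Then x = 1 + 3·9 = 28, valid modulo lcm(3, 11) = 33: x ≡ 28 (mod 33).
  Combine with x ≡ 3 (mod 5): since gcd(33, 5) = 1, we get a unique residue mod 165.
    Write x = 28 + 33·t and substitute into x ≡ 3 (mod 5): 33·t ≡ 3 − 28 = -25 (mod 5).
    Reduce coefficients mod 5: 3·t ≡ 0 (mod 5).
    The inverse of 3 mod 5 is 2 (since 3·2 = 6 = 1·5 + 1), so t ≡ 2·0 = 0 ≡ 0 (mod 5).
    Then x = 28 + 33·0 = 28, valid modulo lcm(33, 5) = 165: x ≡ 28 (mod 165).
Verify: 28 mod 3 = 1 ✓, 28 mod 11 = 6 ✓, 28 mod 5 = 3 ✓.

x ≡ 28 (mod 165).


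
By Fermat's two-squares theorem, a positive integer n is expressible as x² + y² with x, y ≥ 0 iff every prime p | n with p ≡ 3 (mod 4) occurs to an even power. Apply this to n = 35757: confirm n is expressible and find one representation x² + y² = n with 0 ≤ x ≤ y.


Step 1: Factor n = 35757 = 3^2 · 29 · 137.
Step 2: Check the mod-4 condition on each prime factor: 3 ≡ 3 (mod 4), exponent 2 (must be even); 29 ≡ 1 (mod 4), exponent 1; 137 ≡ 1 (mod 4), exponent 1.
All primes ≡ 3 (mod 4) appear to even exponent (or don't appear), so by the two-squares theorem n IS expressible as a sum of two squares.
Step 3: Build a representation. Group n = k² · m with k = 3 and m = 29 · 137 = 3973 (a product of primes ≡ 1 (mod 4)); a representation of m scales to one of n via (k·x)² + (k·y)² = k²(x² + y²). Each prime p ≡ 1 (mod 4) is itself a sum of two squares; find a² by testing p − a² for a perfect square:
  29: 29 − 1² = 28, 29 − 2² = 25 = 5² ⇒ 29 = 2² + 5².
  137: 137 − 1² = 136, 137 − 2² = 133, 137 − 3² = 128, 137 − 4² = 121 = 11² ⇒ 137 = 4² + 11².
  Combine using the Brahmagupta–Fibonacci identity (a² + b²)(c² + d²) = (ac − bd)² + (ad + bc)² = (ac + bd)² + (ad − bc)²:
  29 · 137 = 3973: from (2² + 5²)(4² + 11²), take (2·4 − 5·11, 2·11 + 5·4) = (8 − 55, 22 + 20) = (-47, 42); dropping signs (only squares matter) gives (47, 42); check 47² + 42² = 2209 + 1764 = 3973 ✓.
  Scale by k = 3: (3·47, 3·42) = (141, 126).
Step 4: Order so x ≤ y and verify: 126² + 141² = 15876 + 19881 = 35757 = n. ✓

n = 35757 = 126² + 141² (one valid representation with x ≤ y).


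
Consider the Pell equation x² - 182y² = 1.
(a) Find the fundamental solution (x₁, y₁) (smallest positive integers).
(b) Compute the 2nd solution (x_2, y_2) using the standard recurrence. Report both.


Step 1: Find the fundamental solution (x₁, y₁) of x² - 182y² = 1.
  Expand √182 as a continued fraction. a₀ = ⌊√182⌋ = 13; iterate m_{k+1} = d_k·a_k − m_k, d_{k+1} = (182 − m_{k+1}²)/d_k, a_{k+1} = ⌊(a₀ + m_{k+1})/d_{k+1}⌋ (starting m₀ = 0, d₀ = 1), with convergents p_k = a_k·p_{k-1} + p_{k-2}, q_k = a_k·q_{k-1} + q_{k-2} (p₋₁ = 1, q₋₁ = 0):
  k = 0: a₀ = 13; p₀/q₀ = 13/1; p₀² − 182·q₀² = 169 − 182 = -13.
  k = 1: m = 13, d = 13, a = ⌊(13 + 13)/13⌋ = 2; p/q = (2·13 + 1)/(2·1 + 0) = 27/2; p² − 182·q² = 729 − 728 = 1.
  The first convergent with p² − 182·q² = 1 gives the fundamental solution (x₁, y₁) = (27, 2).
Step 2: Apply the recurrence (x_{n+1}, y_{n+1}) = (x₁x_n + 182y₁y_n, x₁y_n + y₁x_n) repeatedly.
  From (x_1, y_1) = (27, 2): x_2 = 27·27 + 182·2·2 = 1457; y_2 = 27·2 + 2·27 = 108.
Step 3: Verify x_2² - 182·y_2² = 2122849 - 2122848 = 1 (should be 1). ✓

(x_1, y_1) = (27, 2); (x_2, y_2) = (1457, 108).


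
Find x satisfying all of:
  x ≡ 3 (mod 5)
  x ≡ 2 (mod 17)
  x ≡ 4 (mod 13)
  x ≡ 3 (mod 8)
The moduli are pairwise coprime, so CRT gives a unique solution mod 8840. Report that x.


Product of moduli M = 5 · 17 · 13 · 8 = 8840.
Merge one congruence at a time:
  Start: x ≡ 3 (mod 5).
  Combine with x ≡ 2 (mod 17); new modulus lcm = 85.
    Write x = 3 + 5·t and substitute into x ≡ 2 (mod 17): 5·t ≡ 2 − 3 = -1 (mod 17).
    Reduce coefficients mod 17: 5·t ≡ 16 (mod 17).
    The inverse of 5 mod 17 is 7 (since 5·7 = 35 = 2·17 + 1), so t ≡ 7·16 = 112 ≡ 10 (mod 17).
    Then x = 3 + 5·10 = 53, valid modulo lcm(5, 17) = 85: x ≡ 53 (mod 85).
  Combine with x ≡ 4 (mod 13); new modulus lcm = 1105.
    Write x = 53 + 85·t and substitute into x ≡ 4 (mod 13): 85·t ≡ 4 − 53 = -49 (mod 13).
    Reduce coefficients mod 13: 7·t ≡ 3 (mod 13).
    The inverse of 7 mod 13 is 2 (since 7·2 = 14 = 1·13 + 1), so t ≡ 2·3 = 6 ≡ 6 (mod 13).
    Then x = 53 + 85·6 = 563, valid modulo lcm(85, 13) = 1105: x ≡ 563 (mod 1105).
  Combine with x ≡ 3 (mod 8); new modulus lcm = 8840.
    Write x = 563 + 1105·t and substitute into x ≡ 3 (mod 8): 1105·t ≡ 3 − 563 = -560 (mod 8).
    Reduce coefficients mod 8: 1·t ≡ 0 (mod 8).
    So t ≡ 0 (mod 8).
    Then x = 563 + 1105·0 = 563, valid modulo lcm(1105, 8) = 8840: x ≡ 563 (mod 8840).
Verify against each original: 563 mod 5 = 3, 563 mod 17 = 2, 563 mod 13 = 4, 563 mod 8 = 3.

x ≡ 563 (mod 8840).


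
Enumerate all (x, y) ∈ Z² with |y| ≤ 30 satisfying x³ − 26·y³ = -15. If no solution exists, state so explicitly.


The equation is x³ - 26y³ = -15. For fixed y, x³ = 26·y³ − 15, so a solution requires the RHS to be a perfect cube.
Strategy: iterate y from -30 to 30, compute RHS = 26·y³ − 15, and check whether it is a (positive or negative) perfect cube.
Check small values of y:
  y = 0: RHS = -15 is not a perfect cube.
  y = 1: RHS = 11 is not a perfect cube.
  y = -1: RHS = -41 is not a perfect cube.
  y = 2: RHS = 193 is not a perfect cube.
  y = -2: RHS = -223 is not a perfect cube.
  y = 3: RHS = 687 is not a perfect cube.
  y = -3: RHS = -717 is not a perfect cube.
Continuing the search up to |y| = 30 finds no solutions either.
No (x, y) in the scanned range satisfies the equation.

No integer solutions with |y| ≤ 30.


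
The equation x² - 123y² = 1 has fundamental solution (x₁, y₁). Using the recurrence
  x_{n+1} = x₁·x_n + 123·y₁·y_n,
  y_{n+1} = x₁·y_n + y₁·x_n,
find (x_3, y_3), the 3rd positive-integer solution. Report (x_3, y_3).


Step 1: Find the fundamental solution (x₁, y₁) of x² - 123y² = 1.
  Expand √123 as a continued fraction. a₀ = ⌊√123⌋ = 11; iterate m_{k+1} = d_k·a_k − m_k, d_{k+1} = (123 − m_{k+1}²)/d_k, a_{k+1} = ⌊(a₀ + m_{k+1})/d_{k+1}⌋ (starting m₀ = 0, d₀ = 1), with convergents p_k = a_k·p_{k-1} + p_{k-2}, q_k = a_k·q_{k-1} + q_{k-2} (p₋₁ = 1, q₋₁ = 0):
  k = 0: a₀ = 11; p₀/q₀ = 11/1; p₀² − 123·q₀² = 121 − 123 = -2.
  k = 1: m = 11, d = 2, a = ⌊(11 + 11)/2⌋ = 11; p/q = (11·11 + 1)/(11·1 + 0) = 122/11; p² − 123·q² = 14884 − 14883 = 1.
  The first convergent with p² − 123·q² = 1 gives the fundamental solution (x₁, y₁) = (122, 11).
Step 2: Apply the recurrence (x_{n+1}, y_{n+1}) = (x₁x_n + 123y₁y_n, x₁y_n + y₁x_n) repeatedly.
  From (x_1, y_1) = (122, 11): x_2 = 122·122 + 123·11·11 = 29767; y_2 = 122·11 + 11·122 = 2684.
  From (x_2, y_2) = (29767, 2684): x_3 = 122·29767 + 123·11·2684 = 7263026; y_3 = 122·2684 + 11·29767 = 654885.
Step 3: Verify x_3² - 123·y_3² = 52751546676676 - 52751546676675 = 1 (should be 1). ✓

(x_1, y_1) = (122, 11); (x_3, y_3) = (7263026, 654885).


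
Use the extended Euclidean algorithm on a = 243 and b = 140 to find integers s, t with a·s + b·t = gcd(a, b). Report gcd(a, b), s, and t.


Euclidean algorithm on (243, 140) — divide until remainder is 0:
  243 = 1 · 140 + 103
  140 = 1 · 103 + 37
  103 = 2 · 37 + 29
  37 = 1 · 29 + 8
  29 = 3 · 8 + 5
  8 = 1 · 5 + 3
  5 = 1 · 3 + 2
  3 = 1 · 2 + 1
  2 = 2 · 1 + 0
gcd(243, 140) = 1.
Track Bezout coefficients alongside the remainders: start with r₀ = 243 = a·1 + b·0 (s = 1, t = 0) and r₁ = 140 = a·0 + b·1 (s = 0, t = 1); each new remainder r_{k+1} = r_{k-1} − q_k·r_k inherits s_{k+1} = s_{k-1} − q_k·s_k, t_{k+1} = t_{k-1} − q_k·t_k, so r_k = a·s_k + b·t_k at every step:
  q = 1: r = 103, s = 1 − 1·0 = 1, t = 0 − 1·1 = -1  (check: 243·1 + 140·(-1) = 103)
  q = 1: r = 37, s = 0 − 1·1 = -1, t = 1 − 1·(-1) = 2  (check: 243·(-1) + 140·2 = 37)
  q = 2: r = 29, s = 1 − 2·(-1) = 3, t = -1 − 2·2 = -5  (check: 243·3 + 140·(-5) = 29)
  q = 1: r = 8, s = -1 − 1·3 = -4, t = 2 − 1·(-5) = 7  (check: 243·(-4) + 140·7 = 8)
  q = 3: r = 5, s = 3 − 3·(-4) = 15, t = -5 − 3·7 = -26  (check: 243·15 + 140·(-26) = 5)
  q = 1: r = 3, s = -4 − 1·15 = -19, t = 7 − 1·(-26) = 33  (check: 243·(-19) + 140·33 = 3)
  q = 1: r = 2, s = 15 − 1·(-19) = 34, t = -26 − 1·33 = -59  (check: 243·34 + 140·(-59) = 2)
  q = 1: r = 1, s = -19 − 1·34 = -53, t = 33 − 1·(-59) = 92  (check: 243·(-53) + 140·92 = 1)
The row with r = 1 (the gcd) gives the Bezout coefficients s = -53, t = 92.
Result: 243 · (-53) + 140 · (92) = 1.

gcd(243, 140) = 1; s = -53, t = 92 (check: 243·(-53) + 140·92 = 1).


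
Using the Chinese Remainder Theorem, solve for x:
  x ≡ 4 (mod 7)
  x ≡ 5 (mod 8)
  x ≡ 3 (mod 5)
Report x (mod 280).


Moduli 7, 8, 5 are pairwise coprime; by CRT there is a unique solution modulo M = 7 · 8 · 5 = 280.
Solve pairwise, accumulating the modulus:
  Start with x ≡ 4 (mod 7).
  Combine with x ≡ 5 (mod 8): since gcd(7, 8) = 1, we get a unique residue mod 56.
    Write x = 4 + 7·t and substitute into x ≡ 5 (mod 8): 7·t ≡ 5 − 4 = 1 (mod 8).
    The inverse of 7 mod 8 is 7 (since 7·7 = 49 = 6·8 + 1), so t ≡ 7·1 = 7 ≡ 7 (mod 8).
    Then x = 4 + 7·7 = 53, valid modulo lcm(7, 8) = 56: x ≡ 53 (mod 56).
  Combine with x ≡ 3 (mod 5): since gcd(56, 5) = 1, we get a unique residue mod 280.
    Write x = 53 + 56·t and substitute into x ≡ 3 (mod 5): 56·t ≡ 3 − 53 = -50 (mod 5).
    Reduce coefficients mod 5: 1·t ≡ 0 (mod 5).
    So t ≡ 0 (mod 5).
    Then x = 53 + 56·0 = 53, valid modulo lcm(56, 5) = 280: x ≡ 53 (mod 280).
Verify: 53 mod 7 = 4 ✓, 53 mod 8 = 5 ✓, 53 mod 5 = 3 ✓.

x ≡ 53 (mod 280).


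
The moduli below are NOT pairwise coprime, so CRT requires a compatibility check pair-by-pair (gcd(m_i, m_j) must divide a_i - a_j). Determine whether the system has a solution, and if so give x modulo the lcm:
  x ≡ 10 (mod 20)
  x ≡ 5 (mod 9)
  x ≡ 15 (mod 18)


Moduli 20, 9, 18 are not pairwise coprime, so CRT works modulo lcm(m_i) when all pairwise compatibility conditions hold.
Pairwise compatibility: gcd(m_i, m_j) must divide a_i - a_j for every pair.
Merge one congruence at a time:
  Start: x ≡ 10 (mod 20).
  Combine with x ≡ 5 (mod 9): gcd(20, 9) = 1; 5 - 10 = -5, which IS divisible by 1, so compatible.
    Write x = 10 + 20·t and substitute into x ≡ 5 (mod 9): 20·t ≡ 5 − 10 = -5 (mod 9).
    Reduce coefficients mod 9: 2·t ≡ 4 (mod 9).
    The inverse of 2 mod 9 is 5 (since 2·5 = 10 = 1·9 + 1), so t ≡ 5·4 = 20 ≡ 2 (mod 9).
    Then x = 10 + 20·2 = 50, valid modulo lcm(20, 9) = 180: x ≡ 50 (mod 180).
  Combine with x ≡ 15 (mod 18): gcd(180, 18) = 18, and 15 - 50 = -35 is NOT divisible by 18.
    ⇒ system is inconsistent (no integer solution).

No solution (the system is inconsistent).


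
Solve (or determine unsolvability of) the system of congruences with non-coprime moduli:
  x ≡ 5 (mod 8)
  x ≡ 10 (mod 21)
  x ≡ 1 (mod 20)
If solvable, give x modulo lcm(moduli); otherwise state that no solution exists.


Moduli 8, 21, 20 are not pairwise coprime, so CRT works modulo lcm(m_i) when all pairwise compatibility conditions hold.
Pairwise compatibility: gcd(m_i, m_j) must divide a_i - a_j for every pair.
Merge one congruence at a time:
  Start: x ≡ 5 (mod 8).
  Combine with x ≡ 10 (mod 21): gcd(8, 21) = 1; 10 - 5 = 5, which IS divisible by 1, so compatible.
    Write x = 5 + 8·t and substitute into x ≡ 10 (mod 21): 8·t ≡ 10 − 5 = 5 (mod 21).
    The inverse of 8 mod 21 is 8 (since 8·8 = 64 = 3·21 + 1), so t ≡ 8·5 = 40 ≡ 19 (mod 21).
    Then x = 5 + 8·19 = 157, valid modulo lcm(8, 21) = 168: x ≡ 157 (mod 168).
  Combine with x ≡ 1 (mod 20): gcd(168, 20) = 4; 1 - 157 = -156, which IS divisible by 4, so compatible.
    Write x = 157 + 168·t and substitute into x ≡ 1 (mod 20): 168·t ≡ 1 − 157 = -156 (mod 20).
    Divide the congruence (and modulus) by g = 4: 42·t ≡ -39 (mod 5).
    Reduce coefficients mod 5: 2·t ≡ 1 (mod 5).
    The inverse of 2 mod 5 is 3 (since 2·3 = 6 = 1·5 + 1), so t ≡ 3·1 = 3 ≡ 3 (mod 5).
    Then x = 157 + 168·3 = 661, valid modulo lcm(168, 20) = 840: x ≡ 661 (mod 840).
Verify: 661 mod 8 = 5, 661 mod 21 = 10, 661 mod 20 = 1.

x ≡ 661 (mod 840).


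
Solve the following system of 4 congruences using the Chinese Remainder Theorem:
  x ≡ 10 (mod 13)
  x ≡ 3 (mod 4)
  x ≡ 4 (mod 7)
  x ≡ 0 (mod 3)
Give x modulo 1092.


Product of moduli M = 13 · 4 · 7 · 3 = 1092.
Merge one congruence at a time:
  Start: x ≡ 10 (mod 13).
  Combine with x ≡ 3 (mod 4); new modulus lcm = 52.
    Write x = 10 + 13·t and substitute into x ≡ 3 (mod 4): 13·t ≡ 3 − 10 = -7 (mod 4).
    Reduce coefficients mod 4: 1·t ≡ 1 (mod 4).
    So t ≡ 1 (mod 4).
    Then x = 10 + 13·1 = 23, valid modulo lcm(13, 4) = 52: x ≡ 23 (mod 52).
  Combine with x ≡ 4 (mod 7); new modulus lcm = 364.
    Write x = 23 + 52·t and substitute into x ≡ 4 (mod 7): 52·t ≡ 4 − 23 = -19 (mod 7).
    Reduce coefficients mod 7: 3·t ≡ 2 (mod 7).
    The inverse of 3 mod 7 is 5 (since 3·5 = 15 = 2·7 + 1), so t ≡ 5·2 = 10 ≡ 3 (mod 7).
    Then x = 23 + 52·3 = 179, valid modulo lcm(52, 7) = 364: x ≡ 179 (mod 364).
  Combine with x ≡ 0 (mod 3); new modulus lcm = 1092.
    Write x = 179 + 364·t and substitute into x ≡ 0 (mod 3): 364·t ≡ 0 − 179 = -179 (mod 3).
    Reduce coefficients mod 3: 1·t ≡ 1 (mod 3).
    So t ≡ 1 (mod 3).
    Then x = 179 + 364·1 = 543, valid modulo lcm(364, 3) = 1092: x ≡ 543 (mod 1092).
Verify against each original: 543 mod 13 = 10, 543 mod 4 = 3, 543 mod 7 = 4, 543 mod 3 = 0.

x ≡ 543 (mod 1092).


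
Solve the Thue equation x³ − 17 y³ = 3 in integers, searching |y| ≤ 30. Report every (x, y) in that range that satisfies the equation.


The equation is x³ - 17y³ = 3. For fixed y, x³ = 17·y³ + 3, so a solution requires the RHS to be a perfect cube.
Strategy: iterate y from -30 to 30, compute RHS = 17·y³ + 3, and check whether it is a (positive or negative) perfect cube.
Check small values of y:
  y = 0: RHS = 3 is not a perfect cube.
  y = 1: RHS = 20 is not a perfect cube.
  y = -1: RHS = -14 is not a perfect cube.
  y = 2: RHS = 139 is not a perfect cube.
  y = -2: RHS = -133 is not a perfect cube.
  y = 3: RHS = 462 is not a perfect cube.
  y = -3: RHS = -456 is not a perfect cube.
Continuing the search up to |y| = 30 finds no solutions either.
No (x, y) in the scanned range satisfies the equation.

No integer solutions with |y| ≤ 30.


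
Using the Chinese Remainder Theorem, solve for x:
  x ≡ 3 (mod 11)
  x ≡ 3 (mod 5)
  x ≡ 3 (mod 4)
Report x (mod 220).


Moduli 11, 5, 4 are pairwise coprime; by CRT there is a unique solution modulo M = 11 · 5 · 4 = 220.
Solve pairwise, accumulating the modulus:
  Start with x ≡ 3 (mod 11).
  Combine with x ≡ 3 (mod 5): since gcd(11, 5) = 1, we get a unique residue mod 55.
    Write x = 3 + 11·t and substitute into x ≡ 3 (mod 5): 11·t ≡ 3 − 3 = 0 (mod 5).
    Reduce coefficients mod 5: 1·t ≡ 0 (mod 5).
    So t ≡ 0 (mod 5).
    Then x = 3 + 11·0 = 3, valid modulo lcm(11, 5) = 55: x ≡ 3 (mod 55).
  Combine with x ≡ 3 (mod 4): since gcd(55, 4) = 1, we get a unique residue mod 220.
    Write x = 3 + 55·t and substitute into x ≡ 3 (mod 4): 55·t ≡ 3 − 3 = 0 (mod 4).
    Reduce coefficients mod 4: 3·t ≡ 0 (mod 4).
    The inverse of 3 mod 4 is 3 (since 3·3 = 9 = 2·4 + 1), so t ≡ 3·0 = 0 ≡ 0 (mod 4).
    Then x = 3 + 55·0 = 3, valid modulo lcm(55, 4) = 220: x ≡ 3 (mod 220).
Verify: 3 mod 11 = 3 ✓, 3 mod 5 = 3 ✓, 3 mod 4 = 3 ✓.

x ≡ 3 (mod 220).


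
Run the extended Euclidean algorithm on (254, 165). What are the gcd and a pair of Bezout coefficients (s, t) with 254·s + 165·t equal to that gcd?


Euclidean algorithm on (254, 165) — divide until remainder is 0:
  254 = 1 · 165 + 89
  165 = 1 · 89 + 76
  89 = 1 · 76 + 13
  76 = 5 · 13 + 11
  13 = 1 · 11 + 2
  11 = 5 · 2 + 1
  2 = 2 · 1 + 0
gcd(254, 165) = 1.
Track Bezout coefficients alongside the remainders: start with r₀ = 254 = a·1 + b·0 (s = 1, t = 0) and r₁ = 165 = a·0 + b·1 (s = 0, t = 1); each new remainder r_{k+1} = r_{k-1} − q_k·r_k inherits s_{k+1} = s_{k-1} − q_k·s_k, t_{k+1} = t_{k-1} − q_k·t_k, so r_k = a·s_k + b·t_k at every step:
  q = 1: r = 89, s = 1 − 1·0 = 1, t = 0 − 1·1 = -1  (check: 254·1 + 165·(-1) = 89)
  q = 1: r = 76, s = 0 − 1·1 = -1, t = 1 − 1·(-1) = 2  (check: 254·(-1) + 165·2 = 76)
  q = 1: r = 13, s = 1 − 1·(-1) = 2, t = -1 − 1·2 = -3  (check: 254·2 + 165·(-3) = 13)
  q = 5: r = 11, s = -1 − 5·2 = -11, t = 2 − 5·(-3) = 17  (check: 254·(-11) + 165·17 = 11)
  q = 1: r = 2, s = 2 − 1·(-11) = 13, t = -3 − 1·17 = -20  (check: 254·13 + 165·(-20) = 2)
  q = 5: r = 1, s = -11 − 5·13 = -76, t = 17 − 5·(-20) = 117  (check: 254·(-76) + 165·117 = 1)
The row with r = 1 (the gcd) gives the Bezout coefficients s = -76, t = 117.
Result: 254 · (-76) + 165 · (117) = 1.

gcd(254, 165) = 1; s = -76, t = 117 (check: 254·(-76) + 165·117 = 1).


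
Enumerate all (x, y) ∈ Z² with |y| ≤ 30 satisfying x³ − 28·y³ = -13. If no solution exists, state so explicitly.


The equation is x³ - 28y³ = -13. For fixed y, x³ = 28·y³ − 13, so a solution requires the RHS to be a perfect cube.
Strategy: iterate y from -30 to 30, compute RHS = 28·y³ − 13, and check whether it is a (positive or negative) perfect cube.
Check small values of y:
  y = 0: RHS = -13 is not a perfect cube.
  y = 1: RHS = 15 is not a perfect cube.
  y = -1: RHS = -41 is not a perfect cube.
  y = 2: RHS = 211 is not a perfect cube.
  y = -2: RHS = -237 is not a perfect cube.
  y = 3: RHS = 743 is not a perfect cube.
  y = -3: RHS = -769 is not a perfect cube.
Continuing the search up to |y| = 30 finds no solutions either.
No (x, y) in the scanned range satisfies the equation.

No integer solutions with |y| ≤ 30.


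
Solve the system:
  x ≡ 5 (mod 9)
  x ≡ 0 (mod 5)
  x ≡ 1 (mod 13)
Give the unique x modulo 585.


Moduli 9, 5, 13 are pairwise coprime; by CRT there is a unique solution modulo M = 9 · 5 · 13 = 585.
Solve pairwise, accumulating the modulus:
  Start with x ≡ 5 (mod 9).
  Combine with x ≡ 0 (mod 5): since gcd(9, 5) = 1, we get a unique residue mod 45.
    Write x = 5 + 9·t and substitute into x ≡ 0 (mod 5): 9·t ≡ 0 − 5 = -5 (mod 5).
    Reduce coefficients mod 5: 4·t ≡ 0 (mod 5).
    The inverse of 4 mod 5 is 4 (since 4·4 = 16 = 3·5 + 1), so t ≡ 4·0 = 0 ≡ 0 (mod 5).
    Then x = 5 + 9·0 = 5, valid modulo lcm(9, 5) = 45: x ≡ 5 (mod 45).
  Combine with x ≡ 1 (mod 13): since gcd(45, 13) = 1, we get a unique residue mod 585.
    Write x = 5 + 45·t and substitute into x ≡ 1 (mod 13): 45·t ≡ 1 − 5 = -4 (mod 13).
    Reduce coefficients mod 13: 6·t ≡ 9 (mod 13).
    The inverse of 6 mod 13 is 11 (since 6·11 = 66 = 5·13 + 1), so t ≡ 11·9 = 99 ≡ 8 (mod 13).
    Then x = 5 + 45·8 = 365, valid modulo lcm(45, 13) = 585: x ≡ 365 (mod 585).
Verify: 365 mod 9 = 5 ✓, 365 mod 5 = 0 ✓, 365 mod 13 = 1 ✓.

x ≡ 365 (mod 585).


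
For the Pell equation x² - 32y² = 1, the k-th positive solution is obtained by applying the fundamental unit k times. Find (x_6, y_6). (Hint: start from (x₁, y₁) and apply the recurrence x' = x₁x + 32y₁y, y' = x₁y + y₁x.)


Step 1: Find the fundamental solution (x₁, y₁) of x² - 32y² = 1.
  Expand √32 as a continued fraction. a₀ = ⌊√32⌋ = 5; iterate m_{k+1} = d_k·a_k − m_k, d_{k+1} = (32 − m_{k+1}²)/d_k, a_{k+1} = ⌊(a₀ + m_{k+1})/d_{k+1}⌋ (starting m₀ = 0, d₀ = 1), with convergents p_k = a_k·p_{k-1} + p_{k-2}, q_k = a_k·q_{k-1} + q_{k-2} (p₋₁ = 1, q₋₁ = 0):
  k = 0: a₀ = 5; p₀/q₀ = 5/1; p₀² − 32·q₀² = 25 − 32 = -7.
  k = 1: m = 5, d = 7, a = ⌊(5 + 5)/7⌋ = 1; p/q = (1·5 + 1)/(1·1 + 0) = 6/1; p² − 32·q² = 36 − 32 = 4.
  k = 2: m = 2, d = 4, a = ⌊(5 + 2)/4⌋ = 1; p/q = (1·6 + 5)/(1·1 + 1) = 11/2; p² − 32·q² = 121 − 128 = -7.
  k = 3: m = 2, d = 7, a = ⌊(5 + 2)/7⌋ = 1; p/q = (1·11 + 6)/(1·2 + 1) = 17/3; p² − 32·q² = 289 − 288 = 1.
  The first convergent with p² − 32·q² = 1 gives the fundamental solution (x₁, y₁) = (17, 3).
Step 2: Apply the recurrence (x_{n+1}, y_{n+1}) = (x₁x_n + 32y₁y_n, x₁y_n + y₁x_n) repeatedly.
  From (x_1, y_1) = (17, 3): x_2 = 17·17 + 32·3·3 = 577; y_2 = 17·3 + 3·17 = 102.
  From (x_2, y_2) = (577, 102): x_3 = 17·577 + 32·3·102 = 19601; y_3 = 17·102 + 3·577 = 3465.
  From (x_3, y_3) = (19601, 3465): x_4 = 17·19601 + 32·3·3465 = 665857; y_4 = 17·3465 + 3·19601 = 117708.
  From (x_4, y_4) = (665857, 117708): x_5 = 17·665857 + 32·3·117708 = 22619537; y_5 = 17·117708 + 3·665857 = 3998607.
  From (x_5, y_5) = (22619537, 3998607): x_6 = 17·22619537 + 32·3·3998607 = 768398401; y_6 = 17·3998607 + 3·22619537 = 135834930.
Step 3: Verify x_6² - 32·y_6² = 590436102659356801 - 590436102659356800 = 1 (should be 1). ✓

(x_1, y_1) = (17, 3); (x_6, y_6) = (768398401, 135834930).


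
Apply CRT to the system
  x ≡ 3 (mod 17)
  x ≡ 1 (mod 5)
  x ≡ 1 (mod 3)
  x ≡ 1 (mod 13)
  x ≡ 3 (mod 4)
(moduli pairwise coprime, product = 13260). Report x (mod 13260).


Product of moduli M = 17 · 5 · 3 · 13 · 4 = 13260.
Merge one congruence at a time:
  Start: x ≡ 3 (mod 17).
  Combine with x ≡ 1 (mod 5); new modulus lcm = 85.
    Write x = 3 + 17·t and substitute into x ≡ 1 (mod 5): 17·t ≡ 1 − 3 = -2 (mod 5).
    Reduce coefficients mod 5: 2·t ≡ 3 (mod 5).
    The inverse of 2 mod 5 is 3 (since 2·3 = 6 = 1·5 + 1), so t ≡ 3·3 = 9 ≡ 4 (mod 5).
    Then x = 3 + 17·4 = 71, valid modulo lcm(17, 5) = 85: x ≡ 71 (mod 85).
  Combine with x ≡ 1 (mod 3); new modulus lcm = 255.
    Write x = 71 + 85·t and substitute into x ≡ 1 (mod 3): 85·t ≡ 1 − 71 = -70 (mod 3).
    Reduce coefficients mod 3: 1·t ≡ 2 (mod 3).
    So t ≡ 2 (mod 3).
    Then x = 71 + 85·2 = 241, valid modulo lcm(85, 3) = 255: x ≡ 241 (mod 255).
  Combine with x ≡ 1 (mod 13); new modulus lcm = 3315.
    Write x = 241 + 255·t and substitute into x ≡ 1 (mod 13): 255·t ≡ 1 − 241 = -240 (mod 13).
    Reduce coefficients mod 13: 8·t ≡ 7 (mod 13).
    The inverse of 8 mod 13 is 5 (since 8·5 = 40 = 3·13 + 1), so t ≡ 5·7 = 35 ≡ 9 (mod 13).
    Then x = 241 + 255·9 = 2536, valid modulo lcm(255, 13) = 3315: x ≡ 2536 (mod 3315).
  Combine with x ≡ 3 (mod 4); new modulus lcm = 13260.
    Write x = 2536 + 3315·t and substitute into x ≡ 3 (mod 4): 3315·t ≡ 3 − 2536 = -2533 (mod 4).
    Reduce coefficients mod 4: 3·t ≡ 3 (mod 4).
    The inverse of 3 mod 4 is 3 (since 3·3 = 9 = 2·4 + 1), so t ≡ 3·3 = 9 ≡ 1 (mod 4).
    Then x = 2536 + 3315·1 = 5851, valid modulo lcm(3315, 4) = 13260: x ≡ 5851 (mod 13260).
Verify against each original: 5851 mod 17 = 3, 5851 mod 5 = 1, 5851 mod 3 = 1, 5851 mod 13 = 1, 5851 mod 4 = 3.

x ≡ 5851 (mod 13260).


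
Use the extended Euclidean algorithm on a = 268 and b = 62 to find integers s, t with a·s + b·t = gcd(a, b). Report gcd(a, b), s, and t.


Euclidean algorithm on (268, 62) — divide until remainder is 0:
  268 = 4 · 62 + 20
  62 = 3 · 20 + 2
  20 = 10 · 2 + 0
gcd(268, 62) = 2.
Track Bezout coefficients alongside the remainders: start with r₀ = 268 = a·1 + b·0 (s = 1, t = 0) and r₁ = 62 = a·0 + b·1 (s = 0, t = 1); each new remainder r_{k+1} = r_{k-1} − q_k·r_k inherits s_{k+1} = s_{k-1} − q_k·s_k, t_{k+1} = t_{k-1} − q_k·t_k, so r_k = a·s_k + b·t_k at every step:
  q = 4: r = 20, s = 1 − 4·0 = 1, t = 0 − 4·1 = -4  (check: 268·1 + 62·(-4) = 20)
  q = 3: r = 2, s = 0 − 3·1 = -3, t = 1 − 3·(-4) = 13  (check: 268·(-3) + 62·13 = 2)
The row with r = 2 (the gcd) gives the Bezout coefficients s = -3, t = 13.
Result: 268 · (-3) + 62 · (13) = 2.

gcd(268, 62) = 2; s = -3, t = 13 (check: 268·(-3) + 62·13 = 2).


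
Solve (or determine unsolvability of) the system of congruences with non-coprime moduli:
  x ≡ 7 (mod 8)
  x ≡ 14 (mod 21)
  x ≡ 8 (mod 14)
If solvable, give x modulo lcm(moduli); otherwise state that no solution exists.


Moduli 8, 21, 14 are not pairwise coprime, so CRT works modulo lcm(m_i) when all pairwise compatibility conditions hold.
Pairwise compatibility: gcd(m_i, m_j) must divide a_i - a_j for every pair.
Merge one congruence at a time:
  Start: x ≡ 7 (mod 8).
  Combine with x ≡ 14 (mod 21): gcd(8, 21) = 1; 14 - 7 = 7, which IS divisible by 1, so compatible.
    Write x = 7 + 8·t and substitute into x ≡ 14 (mod 21): 8·t ≡ 14 − 7 = 7 (mod 21).
    The inverse of 8 mod 21 is 8 (since 8·8 = 64 = 3·21 + 1), so t ≡ 8·7 = 56 ≡ 14 (mod 21).
    Then x = 7 + 8·14 = 119, valid modulo lcm(8, 21) = 168: x ≡ 119 (mod 168).
  Combine with x ≡ 8 (mod 14): gcd(168, 14) = 14, and 8 - 119 = -111 is NOT divisible by 14.
    ⇒ system is inconsistent (no integer solution).

No solution (the system is inconsistent).


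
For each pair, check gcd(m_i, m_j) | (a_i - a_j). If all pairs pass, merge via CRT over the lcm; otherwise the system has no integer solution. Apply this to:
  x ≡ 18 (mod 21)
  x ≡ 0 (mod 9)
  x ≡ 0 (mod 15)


Moduli 21, 9, 15 are not pairwise coprime, so CRT works modulo lcm(m_i) when all pairwise compatibility conditions hold.
Pairwise compatibility: gcd(m_i, m_j) must divide a_i - a_j for every pair.
Merge one congruence at a time:
  Start: x ≡ 18 (mod 21).
  Combine with x ≡ 0 (mod 9): gcd(21, 9) = 3; 0 - 18 = -18, which IS divisible by 3, so compatible.
    Write x = 18 + 21·t and substitute into x ≡ 0 (mod 9): 21·t ≡ 0 − 18 = -18 (mod 9).
    Divide the congruence (and modulus) by g = 3: 7·t ≡ -6 (mod 3).
    Reduce coefficients mod 3: 1·t ≡ 0 (mod 3).
    So t ≡ 0 (mod 3).
    Then x = 18 + 21·0 = 18, valid modulo lcm(21, 9) = 63: x ≡ 18 (mod 63).
  Combine with x ≡ 0 (mod 15): gcd(63, 15) = 3; 0 - 18 = -18, which IS divisible by 3, so compatible.
    Write x = 18 + 63·t and substitute into x ≡ 0 (mod 15): 63·t ≡ 0 − 18 = -18 (mod 15).
    Divide the congruence (and modulus) by g = 3: 21·t ≡ -6 (mod 5).
    Reduce coefficients mod 5: 1·t ≡ 4 (mod 5).
    So t ≡ 4 (mod 5).
    Then x = 18 + 63·4 = 270, valid modulo lcm(63, 15) = 315: x ≡ 270 (mod 315).
Verify: 270 mod 21 = 18, 270 mod 9 = 0, 270 mod 15 = 0.

x ≡ 270 (mod 315).


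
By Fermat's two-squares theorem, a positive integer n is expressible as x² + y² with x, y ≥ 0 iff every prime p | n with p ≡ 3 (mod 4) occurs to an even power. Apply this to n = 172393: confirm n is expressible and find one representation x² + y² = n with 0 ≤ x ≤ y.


Step 1: Factor n = 172393 = 13 · 89 · 149.
Step 2: Check the mod-4 condition on each prime factor: 13 ≡ 1 (mod 4), exponent 1; 89 ≡ 1 (mod 4), exponent 1; 149 ≡ 1 (mod 4), exponent 1.
All primes ≡ 3 (mod 4) appear to even exponent (or don't appear), so by the two-squares theorem n IS expressible as a sum of two squares.
Step 3: Build a representation. Here n = 13 · 89 · 149 is a product of primes ≡ 1 (mod 4). Each prime p ≡ 1 (mod 4) is itself a sum of two squares; find a² by testing p − a² for a perfect square:
  13: 13 − 1² = 12, 13 − 2² = 9 = 3² ⇒ 13 = 2² + 3².
  89: 89 − 1² = 88, 89 − 2² = 85, 89 − 3² = 80, 89 − 4² = 73, 89 − 5² = 64 = 8² ⇒ 89 = 5² + 8².
  149: 149 − 1² = 148, 149 − 2² = 145, 149 − 3² = 140, 149 − 4² = 133, 149 − 5² = 124, 149 − 6² = 113, 149 − 7² = 100 = 10² ⇒ 149 = 7² + 10².
  Combine using the Brahmagupta–Fibonacci identity (a² + b²)(c² + d²) = (ac − bd)² + (ad + bc)² = (ac + bd)² + (ad − bc)²:
  13 · 89 = 1157: from (2² + 3²)(5² + 8²), take (2·5 − 3·8, 2·8 + 3·5) = (10 − 24, 16 + 15) = (-14, 31); dropping signs (only squares matter) gives (14, 31); check 14² + 31² = 196 + 961 = 1157 ✓.
  1157 · 149 = 172393: from (14² + 31²)(7² + 10²), take (14·7 − 31·10, 14·10 + 31·7) = (98 − 310, 140 + 217) = (-212, 357); dropping signs (only squares matter) gives (212, 357); check 212² + 357² = 44944 + 127449 = 172393 ✓.
Step 4: Order so x ≤ y and verify: 212² + 357² = 44944 + 127449 = 172393 = n. ✓

n = 172393 = 212² + 357² (one valid representation with x ≤ y).


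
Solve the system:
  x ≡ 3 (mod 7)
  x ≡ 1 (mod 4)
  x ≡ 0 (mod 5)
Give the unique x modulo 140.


Moduli 7, 4, 5 are pairwise coprime; by CRT there is a unique solution modulo M = 7 · 4 · 5 = 140.
Solve pairwise, accumulating the modulus:
  Start with x ≡ 3 (mod 7).
  Combine with x ≡ 1 (mod 4): since gcd(7, 4) = 1, we get a unique residue mod 28.
    Write x = 3 + 7·t and substitute into x ≡ 1 (mod 4): 7·t ≡ 1 − 3 = -2 (mod 4).
    Reduce coefficients mod 4: 3·t ≡ 2 (mod 4).
    The inverse of 3 mod 4 is 3 (since 3·3 = 9 = 2·4 + 1), so t ≡ 3·2 = 6 ≡ 2 (mod 4).
    Then x = 3 + 7·2 = 17, valid modulo lcm(7, 4) = 28: x ≡ 17 (mod 28).
  Combine with x ≡ 0 (mod 5): since gcd(28, 5) = 1, we get a unique residue mod 140.
    Write x = 17 + 28·t and substitute into x ≡ 0 (mod 5): 28·t ≡ 0 − 17 = -17 (mod 5).
    Reduce coefficients mod 5: 3·t ≡ 3 (mod 5).
    The inverse of 3 mod 5 is 2 (since 3·2 = 6 = 1·5 + 1), so t ≡ 2·3 = 6 ≡ 1 (mod 5).
    Then x = 17 + 28·1 = 45, valid modulo lcm(28, 5) = 140: x ≡ 45 (mod 140).
Verify: 45 mod 7 = 3 ✓, 45 mod 4 = 1 ✓, 45 mod 5 = 0 ✓.

x ≡ 45 (mod 140).


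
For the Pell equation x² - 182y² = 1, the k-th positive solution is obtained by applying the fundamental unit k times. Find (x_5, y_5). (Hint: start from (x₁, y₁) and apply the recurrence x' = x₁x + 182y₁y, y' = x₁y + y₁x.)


Step 1: Find the fundamental solution (x₁, y₁) of x² - 182y² = 1.
  Expand √182 as a continued fraction. a₀ = ⌊√182⌋ = 13; iterate m_{k+1} = d_k·a_k − m_k, d_{k+1} = (182 − m_{k+1}²)/d_k, a_{k+1} = ⌊(a₀ + m_{k+1})/d_{k+1}⌋ (starting m₀ = 0, d₀ = 1), with convergents p_k = a_k·p_{k-1} + p_{k-2}, q_k = a_k·q_{k-1} + q_{k-2} (p₋₁ = 1, q₋₁ = 0):
  k = 0: a₀ = 13; p₀/q₀ = 13/1; p₀² − 182·q₀² = 169 − 182 = -13.
  k = 1: m = 13, d = 13, a = ⌊(13 + 13)/13⌋ = 2; p/q = (2·13 + 1)/(2·1 + 0) = 27/2; p² − 182·q² = 729 − 728 = 1.
  The first convergent with p² − 182·q² = 1 gives the fundamental solution (x₁, y₁) = (27, 2).
Step 2: Apply the recurrence (x_{n+1}, y_{n+1}) = (x₁x_n + 182y₁y_n, x₁y_n + y₁x_n) repeatedly.
  From (x_1, y_1) = (27, 2): x_2 = 27·27 + 182·2·2 = 1457; y_2 = 27·2 + 2·27 = 108.
  From (x_2, y_2) = (1457, 108): x_3 = 27·1457 + 182·2·108 = 78651; y_3 = 27·108 + 2·1457 = 5830.
  From (x_3, y_3) = (78651, 5830): x_4 = 27·78651 + 182·2·5830 = 4245697; y_4 = 27·5830 + 2·78651 = 314712.
  From (x_4, y_4) = (4245697, 314712): x_5 = 27·4245697 + 182·2·314712 = 229188987; y_5 = 27·314712 + 2·4245697 = 16988618.
Step 3: Verify x_5² - 182·y_5² = 52527591762086169 - 52527591762086168 = 1 (should be 1). ✓

(x_1, y_1) = (27, 2); (x_5, y_5) = (229188987, 16988618).
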